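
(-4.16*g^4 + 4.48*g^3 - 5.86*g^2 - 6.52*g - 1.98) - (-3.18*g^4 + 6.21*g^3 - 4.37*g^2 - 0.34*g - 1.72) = -0.98*g^4 - 1.73*g^3 - 1.49*g^2 - 6.18*g - 0.26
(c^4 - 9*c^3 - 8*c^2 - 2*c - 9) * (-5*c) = -5*c^5 + 45*c^4 + 40*c^3 + 10*c^2 + 45*c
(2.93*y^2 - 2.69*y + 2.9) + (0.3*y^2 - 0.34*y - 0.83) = 3.23*y^2 - 3.03*y + 2.07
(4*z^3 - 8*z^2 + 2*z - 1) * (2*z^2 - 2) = 8*z^5 - 16*z^4 - 4*z^3 + 14*z^2 - 4*z + 2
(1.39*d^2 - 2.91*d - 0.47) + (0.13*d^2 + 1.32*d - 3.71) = 1.52*d^2 - 1.59*d - 4.18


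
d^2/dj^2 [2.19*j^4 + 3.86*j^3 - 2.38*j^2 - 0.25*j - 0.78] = 26.28*j^2 + 23.16*j - 4.76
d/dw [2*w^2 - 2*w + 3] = 4*w - 2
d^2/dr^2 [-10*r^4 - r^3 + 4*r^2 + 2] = -120*r^2 - 6*r + 8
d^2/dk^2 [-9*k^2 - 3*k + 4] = -18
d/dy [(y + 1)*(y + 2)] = 2*y + 3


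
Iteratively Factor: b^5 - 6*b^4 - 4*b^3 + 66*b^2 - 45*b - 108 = (b - 3)*(b^4 - 3*b^3 - 13*b^2 + 27*b + 36) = (b - 3)*(b + 1)*(b^3 - 4*b^2 - 9*b + 36) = (b - 3)*(b + 1)*(b + 3)*(b^2 - 7*b + 12) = (b - 3)^2*(b + 1)*(b + 3)*(b - 4)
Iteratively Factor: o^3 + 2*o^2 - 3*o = (o - 1)*(o^2 + 3*o) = o*(o - 1)*(o + 3)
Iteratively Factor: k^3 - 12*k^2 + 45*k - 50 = (k - 2)*(k^2 - 10*k + 25) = (k - 5)*(k - 2)*(k - 5)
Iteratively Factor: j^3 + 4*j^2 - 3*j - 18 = (j + 3)*(j^2 + j - 6) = (j + 3)^2*(j - 2)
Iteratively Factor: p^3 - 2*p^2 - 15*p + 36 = (p - 3)*(p^2 + p - 12) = (p - 3)*(p + 4)*(p - 3)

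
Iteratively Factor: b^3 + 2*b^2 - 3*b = (b)*(b^2 + 2*b - 3) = b*(b + 3)*(b - 1)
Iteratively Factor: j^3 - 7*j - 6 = (j - 3)*(j^2 + 3*j + 2) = (j - 3)*(j + 2)*(j + 1)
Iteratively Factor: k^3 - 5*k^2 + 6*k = (k - 3)*(k^2 - 2*k) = (k - 3)*(k - 2)*(k)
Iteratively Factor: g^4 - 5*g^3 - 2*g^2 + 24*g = (g - 4)*(g^3 - g^2 - 6*g) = (g - 4)*(g + 2)*(g^2 - 3*g) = g*(g - 4)*(g + 2)*(g - 3)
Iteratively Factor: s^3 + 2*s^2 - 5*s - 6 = (s + 1)*(s^2 + s - 6) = (s + 1)*(s + 3)*(s - 2)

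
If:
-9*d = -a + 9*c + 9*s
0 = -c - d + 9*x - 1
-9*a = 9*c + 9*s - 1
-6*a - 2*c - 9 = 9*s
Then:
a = 567*x/43 - 146/43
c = 124/43 - 243*x/43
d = 630*x/43 - 167/43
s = 241/387 - 324*x/43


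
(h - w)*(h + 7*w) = h^2 + 6*h*w - 7*w^2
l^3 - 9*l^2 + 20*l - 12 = (l - 6)*(l - 2)*(l - 1)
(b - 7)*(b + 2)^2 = b^3 - 3*b^2 - 24*b - 28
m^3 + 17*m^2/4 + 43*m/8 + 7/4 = (m + 1/2)*(m + 7/4)*(m + 2)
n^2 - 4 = (n - 2)*(n + 2)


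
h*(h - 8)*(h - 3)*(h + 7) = h^4 - 4*h^3 - 53*h^2 + 168*h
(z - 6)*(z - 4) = z^2 - 10*z + 24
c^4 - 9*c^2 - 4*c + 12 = (c - 3)*(c - 1)*(c + 2)^2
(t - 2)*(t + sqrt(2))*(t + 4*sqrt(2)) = t^3 - 2*t^2 + 5*sqrt(2)*t^2 - 10*sqrt(2)*t + 8*t - 16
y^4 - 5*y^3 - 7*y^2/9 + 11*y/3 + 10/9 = (y - 5)*(y - 1)*(y + 1/3)*(y + 2/3)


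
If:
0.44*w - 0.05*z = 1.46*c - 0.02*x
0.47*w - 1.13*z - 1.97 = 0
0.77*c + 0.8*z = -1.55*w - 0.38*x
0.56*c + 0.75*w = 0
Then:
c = 0.09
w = -0.07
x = 3.82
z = -1.77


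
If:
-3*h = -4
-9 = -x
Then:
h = 4/3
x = 9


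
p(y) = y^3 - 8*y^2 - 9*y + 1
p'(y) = 3*y^2 - 16*y - 9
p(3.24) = -78.13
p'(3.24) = -29.35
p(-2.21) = -28.98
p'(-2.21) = 41.01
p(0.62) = -7.42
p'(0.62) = -17.77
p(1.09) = -17.02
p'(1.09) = -22.88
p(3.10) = -73.99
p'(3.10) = -29.77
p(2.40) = -52.86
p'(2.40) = -30.12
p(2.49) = -55.57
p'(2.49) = -30.24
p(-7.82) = -896.05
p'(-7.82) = 299.58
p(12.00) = 469.00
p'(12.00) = 231.00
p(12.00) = 469.00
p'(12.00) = 231.00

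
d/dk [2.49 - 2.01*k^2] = -4.02*k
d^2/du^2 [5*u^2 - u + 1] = 10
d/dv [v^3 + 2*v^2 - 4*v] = 3*v^2 + 4*v - 4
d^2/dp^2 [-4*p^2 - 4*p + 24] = -8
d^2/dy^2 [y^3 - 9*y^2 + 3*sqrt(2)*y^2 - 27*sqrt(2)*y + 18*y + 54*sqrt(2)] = 6*y - 18 + 6*sqrt(2)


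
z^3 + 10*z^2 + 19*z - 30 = (z - 1)*(z + 5)*(z + 6)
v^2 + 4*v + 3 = (v + 1)*(v + 3)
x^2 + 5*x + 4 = (x + 1)*(x + 4)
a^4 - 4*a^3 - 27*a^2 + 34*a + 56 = (a - 7)*(a - 2)*(a + 1)*(a + 4)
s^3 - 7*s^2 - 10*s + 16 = (s - 8)*(s - 1)*(s + 2)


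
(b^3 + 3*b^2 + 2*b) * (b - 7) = b^4 - 4*b^3 - 19*b^2 - 14*b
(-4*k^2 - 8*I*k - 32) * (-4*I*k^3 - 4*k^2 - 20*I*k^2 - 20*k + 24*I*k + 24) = 16*I*k^5 - 16*k^4 + 80*I*k^4 - 80*k^3 + 64*I*k^3 + 224*k^2 + 800*I*k^2 + 640*k - 960*I*k - 768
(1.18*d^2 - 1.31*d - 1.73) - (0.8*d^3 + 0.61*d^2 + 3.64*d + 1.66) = -0.8*d^3 + 0.57*d^2 - 4.95*d - 3.39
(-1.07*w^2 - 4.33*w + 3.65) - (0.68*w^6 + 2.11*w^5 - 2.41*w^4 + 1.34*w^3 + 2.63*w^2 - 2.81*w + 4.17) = -0.68*w^6 - 2.11*w^5 + 2.41*w^4 - 1.34*w^3 - 3.7*w^2 - 1.52*w - 0.52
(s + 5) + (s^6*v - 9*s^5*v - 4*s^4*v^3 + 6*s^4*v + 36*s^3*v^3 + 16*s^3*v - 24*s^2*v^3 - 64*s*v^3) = s^6*v - 9*s^5*v - 4*s^4*v^3 + 6*s^4*v + 36*s^3*v^3 + 16*s^3*v - 24*s^2*v^3 - 64*s*v^3 + s + 5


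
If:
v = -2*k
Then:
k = -v/2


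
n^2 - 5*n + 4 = (n - 4)*(n - 1)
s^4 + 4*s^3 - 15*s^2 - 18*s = s*(s - 3)*(s + 1)*(s + 6)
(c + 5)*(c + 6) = c^2 + 11*c + 30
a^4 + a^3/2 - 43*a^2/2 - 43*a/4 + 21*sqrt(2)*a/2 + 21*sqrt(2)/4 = (a + 1/2)*(a - 3*sqrt(2))*(a - sqrt(2)/2)*(a + 7*sqrt(2)/2)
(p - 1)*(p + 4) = p^2 + 3*p - 4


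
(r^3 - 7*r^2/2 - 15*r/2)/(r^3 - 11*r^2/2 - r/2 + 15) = r/(r - 2)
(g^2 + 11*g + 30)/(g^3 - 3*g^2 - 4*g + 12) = (g^2 + 11*g + 30)/(g^3 - 3*g^2 - 4*g + 12)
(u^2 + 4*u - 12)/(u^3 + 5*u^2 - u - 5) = (u^2 + 4*u - 12)/(u^3 + 5*u^2 - u - 5)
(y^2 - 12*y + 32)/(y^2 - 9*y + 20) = (y - 8)/(y - 5)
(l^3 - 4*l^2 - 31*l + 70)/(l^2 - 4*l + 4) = (l^2 - 2*l - 35)/(l - 2)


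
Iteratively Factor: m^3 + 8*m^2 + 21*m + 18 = (m + 2)*(m^2 + 6*m + 9) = (m + 2)*(m + 3)*(m + 3)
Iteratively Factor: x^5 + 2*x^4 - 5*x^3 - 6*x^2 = (x + 1)*(x^4 + x^3 - 6*x^2) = (x - 2)*(x + 1)*(x^3 + 3*x^2) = x*(x - 2)*(x + 1)*(x^2 + 3*x) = x*(x - 2)*(x + 1)*(x + 3)*(x)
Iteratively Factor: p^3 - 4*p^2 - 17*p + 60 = (p - 3)*(p^2 - p - 20) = (p - 5)*(p - 3)*(p + 4)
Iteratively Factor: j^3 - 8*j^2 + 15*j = (j)*(j^2 - 8*j + 15) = j*(j - 5)*(j - 3)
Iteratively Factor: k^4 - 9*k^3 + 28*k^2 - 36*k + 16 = (k - 1)*(k^3 - 8*k^2 + 20*k - 16) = (k - 2)*(k - 1)*(k^2 - 6*k + 8) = (k - 4)*(k - 2)*(k - 1)*(k - 2)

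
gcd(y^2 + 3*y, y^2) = y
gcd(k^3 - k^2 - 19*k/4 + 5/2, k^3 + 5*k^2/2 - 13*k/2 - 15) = k^2 - k/2 - 5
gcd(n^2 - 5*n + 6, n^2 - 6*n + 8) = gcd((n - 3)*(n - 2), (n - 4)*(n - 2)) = n - 2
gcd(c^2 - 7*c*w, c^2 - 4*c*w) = c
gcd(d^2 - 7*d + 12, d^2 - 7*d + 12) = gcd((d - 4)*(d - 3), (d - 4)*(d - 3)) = d^2 - 7*d + 12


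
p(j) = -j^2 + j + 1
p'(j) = 1 - 2*j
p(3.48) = -7.63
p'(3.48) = -5.96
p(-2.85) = -9.97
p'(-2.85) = 6.70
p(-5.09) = -30.00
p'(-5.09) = 11.18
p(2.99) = -4.95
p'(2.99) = -4.98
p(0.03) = 1.03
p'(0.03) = 0.94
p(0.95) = 1.05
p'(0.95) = -0.90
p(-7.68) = -65.66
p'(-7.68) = 16.36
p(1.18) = 0.79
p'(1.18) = -1.36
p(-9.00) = -89.00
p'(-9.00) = 19.00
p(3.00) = -5.00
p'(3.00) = -5.00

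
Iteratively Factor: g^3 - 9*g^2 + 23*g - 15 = (g - 3)*(g^2 - 6*g + 5) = (g - 3)*(g - 1)*(g - 5)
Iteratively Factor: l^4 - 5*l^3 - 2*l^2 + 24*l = (l - 3)*(l^3 - 2*l^2 - 8*l) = l*(l - 3)*(l^2 - 2*l - 8) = l*(l - 4)*(l - 3)*(l + 2)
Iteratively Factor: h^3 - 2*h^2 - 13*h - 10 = (h - 5)*(h^2 + 3*h + 2) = (h - 5)*(h + 2)*(h + 1)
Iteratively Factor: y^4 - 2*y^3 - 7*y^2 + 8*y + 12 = (y - 3)*(y^3 + y^2 - 4*y - 4) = (y - 3)*(y + 2)*(y^2 - y - 2) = (y - 3)*(y + 1)*(y + 2)*(y - 2)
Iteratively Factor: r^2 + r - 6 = (r + 3)*(r - 2)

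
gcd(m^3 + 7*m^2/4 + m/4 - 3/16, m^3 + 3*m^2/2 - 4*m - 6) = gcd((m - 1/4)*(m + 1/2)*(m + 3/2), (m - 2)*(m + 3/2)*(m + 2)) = m + 3/2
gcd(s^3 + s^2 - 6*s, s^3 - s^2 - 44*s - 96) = s + 3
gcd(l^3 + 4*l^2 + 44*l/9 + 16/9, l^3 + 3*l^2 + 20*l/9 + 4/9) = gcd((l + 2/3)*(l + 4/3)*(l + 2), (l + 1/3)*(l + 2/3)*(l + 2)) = l^2 + 8*l/3 + 4/3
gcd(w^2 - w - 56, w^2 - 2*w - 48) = w - 8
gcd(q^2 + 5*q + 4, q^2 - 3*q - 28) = q + 4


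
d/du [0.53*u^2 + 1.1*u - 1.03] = 1.06*u + 1.1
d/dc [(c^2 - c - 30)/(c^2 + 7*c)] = 2*(4*c^2 + 30*c + 105)/(c^2*(c^2 + 14*c + 49))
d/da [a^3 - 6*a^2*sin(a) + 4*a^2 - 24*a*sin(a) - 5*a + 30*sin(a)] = -6*a^2*cos(a) + 3*a^2 - 12*a*sin(a) - 24*a*cos(a) + 8*a - 24*sin(a) + 30*cos(a) - 5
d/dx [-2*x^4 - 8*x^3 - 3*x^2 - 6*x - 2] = -8*x^3 - 24*x^2 - 6*x - 6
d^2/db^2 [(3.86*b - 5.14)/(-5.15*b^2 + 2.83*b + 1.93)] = ((3.86*b - 5.14)*(10.3*b - 2.83)*(20.6*b - 5.66) + (119.274*b - 74.7896)*(-5.15*b^2 + 2.83*b + 1.93))/(-5.15*b^2 + 2.83*b + 1.93)^3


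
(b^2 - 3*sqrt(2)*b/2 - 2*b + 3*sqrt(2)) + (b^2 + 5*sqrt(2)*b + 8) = 2*b^2 - 2*b + 7*sqrt(2)*b/2 + 3*sqrt(2) + 8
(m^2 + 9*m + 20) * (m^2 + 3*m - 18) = m^4 + 12*m^3 + 29*m^2 - 102*m - 360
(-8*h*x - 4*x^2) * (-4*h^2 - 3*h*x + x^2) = 32*h^3*x + 40*h^2*x^2 + 4*h*x^3 - 4*x^4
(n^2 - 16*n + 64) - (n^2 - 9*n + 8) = 56 - 7*n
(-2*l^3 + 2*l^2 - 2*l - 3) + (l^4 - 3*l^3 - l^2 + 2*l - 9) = l^4 - 5*l^3 + l^2 - 12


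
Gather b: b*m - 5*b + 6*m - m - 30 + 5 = b*(m - 5) + 5*m - 25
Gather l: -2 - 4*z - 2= -4*z - 4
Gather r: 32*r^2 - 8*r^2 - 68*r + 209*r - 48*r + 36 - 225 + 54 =24*r^2 + 93*r - 135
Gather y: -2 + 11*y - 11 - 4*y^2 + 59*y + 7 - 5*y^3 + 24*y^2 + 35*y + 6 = -5*y^3 + 20*y^2 + 105*y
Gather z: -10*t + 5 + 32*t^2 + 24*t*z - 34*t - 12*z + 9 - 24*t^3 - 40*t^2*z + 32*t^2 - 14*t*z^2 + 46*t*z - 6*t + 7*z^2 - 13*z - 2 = -24*t^3 + 64*t^2 - 50*t + z^2*(7 - 14*t) + z*(-40*t^2 + 70*t - 25) + 12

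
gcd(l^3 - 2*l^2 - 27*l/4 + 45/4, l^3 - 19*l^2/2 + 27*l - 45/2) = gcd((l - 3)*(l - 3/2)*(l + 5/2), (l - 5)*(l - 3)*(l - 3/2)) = l^2 - 9*l/2 + 9/2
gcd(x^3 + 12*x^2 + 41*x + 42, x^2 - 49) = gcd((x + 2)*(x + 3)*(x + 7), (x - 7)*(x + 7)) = x + 7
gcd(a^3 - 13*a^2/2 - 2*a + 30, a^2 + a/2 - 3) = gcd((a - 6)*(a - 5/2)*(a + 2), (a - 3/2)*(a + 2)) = a + 2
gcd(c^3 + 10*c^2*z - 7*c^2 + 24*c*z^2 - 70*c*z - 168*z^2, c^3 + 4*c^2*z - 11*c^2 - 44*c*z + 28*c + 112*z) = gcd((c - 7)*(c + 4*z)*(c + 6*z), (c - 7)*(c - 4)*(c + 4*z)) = c^2 + 4*c*z - 7*c - 28*z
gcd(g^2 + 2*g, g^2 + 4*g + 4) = g + 2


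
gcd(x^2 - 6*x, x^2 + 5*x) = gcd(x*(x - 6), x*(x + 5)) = x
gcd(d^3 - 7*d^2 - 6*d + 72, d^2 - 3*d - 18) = d^2 - 3*d - 18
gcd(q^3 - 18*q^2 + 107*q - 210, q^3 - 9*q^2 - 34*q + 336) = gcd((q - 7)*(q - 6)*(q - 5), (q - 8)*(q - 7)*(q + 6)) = q - 7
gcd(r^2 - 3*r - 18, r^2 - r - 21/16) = 1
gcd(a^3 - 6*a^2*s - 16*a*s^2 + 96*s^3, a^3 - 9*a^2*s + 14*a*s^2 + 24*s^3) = a^2 - 10*a*s + 24*s^2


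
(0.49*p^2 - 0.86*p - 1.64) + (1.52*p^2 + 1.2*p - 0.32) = 2.01*p^2 + 0.34*p - 1.96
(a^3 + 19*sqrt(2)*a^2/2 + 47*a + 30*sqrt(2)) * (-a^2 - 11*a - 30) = -a^5 - 19*sqrt(2)*a^4/2 - 11*a^4 - 209*sqrt(2)*a^3/2 - 77*a^3 - 517*a^2 - 315*sqrt(2)*a^2 - 1410*a - 330*sqrt(2)*a - 900*sqrt(2)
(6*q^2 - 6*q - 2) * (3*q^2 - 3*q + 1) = 18*q^4 - 36*q^3 + 18*q^2 - 2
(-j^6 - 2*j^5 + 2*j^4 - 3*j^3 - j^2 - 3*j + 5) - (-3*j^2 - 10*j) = -j^6 - 2*j^5 + 2*j^4 - 3*j^3 + 2*j^2 + 7*j + 5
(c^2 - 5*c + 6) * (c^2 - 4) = c^4 - 5*c^3 + 2*c^2 + 20*c - 24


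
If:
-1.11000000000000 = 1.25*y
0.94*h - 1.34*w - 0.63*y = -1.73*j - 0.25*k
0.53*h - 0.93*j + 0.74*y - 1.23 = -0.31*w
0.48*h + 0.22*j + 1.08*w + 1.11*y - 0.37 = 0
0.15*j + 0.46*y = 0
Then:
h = 10.71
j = 2.72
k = -83.14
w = -4.06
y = -0.89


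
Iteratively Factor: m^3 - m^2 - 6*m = (m)*(m^2 - m - 6) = m*(m - 3)*(m + 2)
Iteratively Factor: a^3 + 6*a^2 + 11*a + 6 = (a + 2)*(a^2 + 4*a + 3) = (a + 2)*(a + 3)*(a + 1)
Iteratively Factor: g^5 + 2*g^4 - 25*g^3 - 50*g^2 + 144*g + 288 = (g - 4)*(g^4 + 6*g^3 - g^2 - 54*g - 72) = (g - 4)*(g + 2)*(g^3 + 4*g^2 - 9*g - 36) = (g - 4)*(g + 2)*(g + 4)*(g^2 - 9) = (g - 4)*(g + 2)*(g + 3)*(g + 4)*(g - 3)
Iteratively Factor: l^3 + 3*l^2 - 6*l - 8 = (l - 2)*(l^2 + 5*l + 4) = (l - 2)*(l + 1)*(l + 4)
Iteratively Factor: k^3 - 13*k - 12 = (k - 4)*(k^2 + 4*k + 3) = (k - 4)*(k + 3)*(k + 1)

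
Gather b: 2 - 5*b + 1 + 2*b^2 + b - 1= 2*b^2 - 4*b + 2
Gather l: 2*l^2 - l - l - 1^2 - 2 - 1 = 2*l^2 - 2*l - 4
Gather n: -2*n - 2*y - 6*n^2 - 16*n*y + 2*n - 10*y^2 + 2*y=-6*n^2 - 16*n*y - 10*y^2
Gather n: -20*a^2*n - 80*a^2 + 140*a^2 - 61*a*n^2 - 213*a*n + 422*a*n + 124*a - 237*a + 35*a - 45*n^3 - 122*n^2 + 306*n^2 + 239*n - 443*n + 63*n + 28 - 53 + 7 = 60*a^2 - 78*a - 45*n^3 + n^2*(184 - 61*a) + n*(-20*a^2 + 209*a - 141) - 18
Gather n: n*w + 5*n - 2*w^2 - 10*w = n*(w + 5) - 2*w^2 - 10*w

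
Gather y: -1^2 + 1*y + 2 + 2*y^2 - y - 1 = 2*y^2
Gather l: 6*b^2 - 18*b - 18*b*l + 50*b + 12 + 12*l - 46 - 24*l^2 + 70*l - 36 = 6*b^2 + 32*b - 24*l^2 + l*(82 - 18*b) - 70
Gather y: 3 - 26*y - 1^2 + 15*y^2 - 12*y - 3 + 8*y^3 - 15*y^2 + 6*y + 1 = 8*y^3 - 32*y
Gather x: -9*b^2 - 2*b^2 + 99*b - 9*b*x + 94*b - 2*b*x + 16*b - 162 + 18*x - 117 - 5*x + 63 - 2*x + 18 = -11*b^2 + 209*b + x*(11 - 11*b) - 198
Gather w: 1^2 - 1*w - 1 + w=0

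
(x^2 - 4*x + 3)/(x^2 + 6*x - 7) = (x - 3)/(x + 7)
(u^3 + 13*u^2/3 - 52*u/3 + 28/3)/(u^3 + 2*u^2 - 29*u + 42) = (u - 2/3)/(u - 3)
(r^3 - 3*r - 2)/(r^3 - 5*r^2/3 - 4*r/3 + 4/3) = 3*(r + 1)/(3*r - 2)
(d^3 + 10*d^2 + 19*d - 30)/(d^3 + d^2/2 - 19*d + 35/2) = 2*(d + 6)/(2*d - 7)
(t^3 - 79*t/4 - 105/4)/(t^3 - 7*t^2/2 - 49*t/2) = (2*t^2 - 7*t - 15)/(2*t*(t - 7))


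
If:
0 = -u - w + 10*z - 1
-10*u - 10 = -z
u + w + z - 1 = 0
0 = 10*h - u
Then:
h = -27/275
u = -54/55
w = 9/5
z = 2/11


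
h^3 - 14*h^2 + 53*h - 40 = (h - 8)*(h - 5)*(h - 1)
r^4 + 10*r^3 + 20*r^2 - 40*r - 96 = (r - 2)*(r + 2)*(r + 4)*(r + 6)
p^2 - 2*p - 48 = (p - 8)*(p + 6)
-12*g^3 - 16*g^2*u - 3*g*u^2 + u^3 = (-6*g + u)*(g + u)*(2*g + u)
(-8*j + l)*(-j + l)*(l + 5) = 8*j^2*l + 40*j^2 - 9*j*l^2 - 45*j*l + l^3 + 5*l^2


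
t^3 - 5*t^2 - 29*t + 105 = (t - 7)*(t - 3)*(t + 5)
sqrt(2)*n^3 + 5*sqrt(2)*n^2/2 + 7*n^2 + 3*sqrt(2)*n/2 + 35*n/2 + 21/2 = (n + 3/2)*(n + 7*sqrt(2)/2)*(sqrt(2)*n + sqrt(2))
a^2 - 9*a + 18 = (a - 6)*(a - 3)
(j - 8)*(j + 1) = j^2 - 7*j - 8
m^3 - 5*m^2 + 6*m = m*(m - 3)*(m - 2)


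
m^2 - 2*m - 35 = (m - 7)*(m + 5)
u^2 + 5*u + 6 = (u + 2)*(u + 3)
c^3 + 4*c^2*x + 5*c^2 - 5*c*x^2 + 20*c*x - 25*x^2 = (c + 5)*(c - x)*(c + 5*x)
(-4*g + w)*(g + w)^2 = -4*g^3 - 7*g^2*w - 2*g*w^2 + w^3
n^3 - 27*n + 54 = (n - 3)^2*(n + 6)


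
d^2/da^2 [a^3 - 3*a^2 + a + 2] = 6*a - 6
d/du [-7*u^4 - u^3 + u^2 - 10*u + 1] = -28*u^3 - 3*u^2 + 2*u - 10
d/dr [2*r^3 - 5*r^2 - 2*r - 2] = 6*r^2 - 10*r - 2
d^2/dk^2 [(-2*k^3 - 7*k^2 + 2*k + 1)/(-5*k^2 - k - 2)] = 2*(-103*k^3 - 273*k^2 + 69*k + 41)/(125*k^6 + 75*k^5 + 165*k^4 + 61*k^3 + 66*k^2 + 12*k + 8)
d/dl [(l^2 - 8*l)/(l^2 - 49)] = 2*(4*l^2 - 49*l + 196)/(l^4 - 98*l^2 + 2401)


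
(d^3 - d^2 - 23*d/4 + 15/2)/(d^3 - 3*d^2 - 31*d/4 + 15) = (d - 2)/(d - 4)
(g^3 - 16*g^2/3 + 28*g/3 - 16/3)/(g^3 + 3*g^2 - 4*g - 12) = (3*g^2 - 10*g + 8)/(3*(g^2 + 5*g + 6))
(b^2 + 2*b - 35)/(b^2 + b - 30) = (b + 7)/(b + 6)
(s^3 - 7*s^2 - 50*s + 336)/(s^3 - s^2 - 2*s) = (-s^3 + 7*s^2 + 50*s - 336)/(s*(-s^2 + s + 2))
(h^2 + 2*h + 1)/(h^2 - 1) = (h + 1)/(h - 1)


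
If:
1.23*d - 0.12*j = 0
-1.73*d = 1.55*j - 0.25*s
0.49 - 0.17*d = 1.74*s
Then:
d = 0.00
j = 0.04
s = 0.28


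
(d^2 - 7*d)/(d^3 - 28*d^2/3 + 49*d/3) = 3/(3*d - 7)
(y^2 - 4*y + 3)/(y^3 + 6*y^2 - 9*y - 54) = (y - 1)/(y^2 + 9*y + 18)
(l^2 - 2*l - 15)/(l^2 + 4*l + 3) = (l - 5)/(l + 1)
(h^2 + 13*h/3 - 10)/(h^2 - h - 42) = (h - 5/3)/(h - 7)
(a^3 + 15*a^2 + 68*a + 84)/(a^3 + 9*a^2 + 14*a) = (a + 6)/a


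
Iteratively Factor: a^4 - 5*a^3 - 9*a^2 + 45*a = (a - 5)*(a^3 - 9*a) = a*(a - 5)*(a^2 - 9) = a*(a - 5)*(a + 3)*(a - 3)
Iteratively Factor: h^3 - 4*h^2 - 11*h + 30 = (h - 5)*(h^2 + h - 6) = (h - 5)*(h - 2)*(h + 3)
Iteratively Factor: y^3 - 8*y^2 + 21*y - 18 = (y - 2)*(y^2 - 6*y + 9) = (y - 3)*(y - 2)*(y - 3)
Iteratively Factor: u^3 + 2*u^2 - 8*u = (u + 4)*(u^2 - 2*u) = u*(u + 4)*(u - 2)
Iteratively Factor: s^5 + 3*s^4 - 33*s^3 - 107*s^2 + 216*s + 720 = (s - 5)*(s^4 + 8*s^3 + 7*s^2 - 72*s - 144) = (s - 5)*(s - 3)*(s^3 + 11*s^2 + 40*s + 48) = (s - 5)*(s - 3)*(s + 3)*(s^2 + 8*s + 16) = (s - 5)*(s - 3)*(s + 3)*(s + 4)*(s + 4)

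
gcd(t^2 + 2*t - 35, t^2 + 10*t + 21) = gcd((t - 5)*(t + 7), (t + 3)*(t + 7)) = t + 7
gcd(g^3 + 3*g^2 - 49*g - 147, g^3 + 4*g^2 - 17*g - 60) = g + 3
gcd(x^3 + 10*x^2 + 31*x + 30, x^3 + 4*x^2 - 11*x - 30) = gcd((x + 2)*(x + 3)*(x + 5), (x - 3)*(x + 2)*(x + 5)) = x^2 + 7*x + 10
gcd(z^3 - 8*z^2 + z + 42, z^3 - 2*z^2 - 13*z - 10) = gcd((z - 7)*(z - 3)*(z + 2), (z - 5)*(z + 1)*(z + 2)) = z + 2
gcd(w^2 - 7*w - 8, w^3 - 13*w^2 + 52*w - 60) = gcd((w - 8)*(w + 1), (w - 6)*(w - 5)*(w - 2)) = 1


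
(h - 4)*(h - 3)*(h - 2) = h^3 - 9*h^2 + 26*h - 24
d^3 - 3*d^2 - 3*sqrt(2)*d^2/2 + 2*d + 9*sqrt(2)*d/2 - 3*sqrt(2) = (d - 2)*(d - 1)*(d - 3*sqrt(2)/2)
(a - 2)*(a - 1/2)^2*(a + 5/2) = a^4 - a^3/2 - 21*a^2/4 + 41*a/8 - 5/4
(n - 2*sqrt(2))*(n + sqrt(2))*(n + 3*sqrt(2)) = n^3 + 2*sqrt(2)*n^2 - 10*n - 12*sqrt(2)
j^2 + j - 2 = (j - 1)*(j + 2)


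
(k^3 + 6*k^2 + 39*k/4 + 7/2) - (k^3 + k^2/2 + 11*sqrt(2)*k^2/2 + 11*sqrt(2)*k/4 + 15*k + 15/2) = -11*sqrt(2)*k^2/2 + 11*k^2/2 - 21*k/4 - 11*sqrt(2)*k/4 - 4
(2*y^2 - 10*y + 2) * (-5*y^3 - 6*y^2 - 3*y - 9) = -10*y^5 + 38*y^4 + 44*y^3 + 84*y - 18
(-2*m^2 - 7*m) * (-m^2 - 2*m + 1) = 2*m^4 + 11*m^3 + 12*m^2 - 7*m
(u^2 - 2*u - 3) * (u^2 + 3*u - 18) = u^4 + u^3 - 27*u^2 + 27*u + 54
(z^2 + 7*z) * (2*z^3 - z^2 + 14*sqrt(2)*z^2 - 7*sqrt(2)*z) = 2*z^5 + 13*z^4 + 14*sqrt(2)*z^4 - 7*z^3 + 91*sqrt(2)*z^3 - 49*sqrt(2)*z^2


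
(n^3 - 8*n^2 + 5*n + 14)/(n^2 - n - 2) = n - 7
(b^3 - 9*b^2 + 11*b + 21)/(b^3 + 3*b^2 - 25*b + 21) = (b^2 - 6*b - 7)/(b^2 + 6*b - 7)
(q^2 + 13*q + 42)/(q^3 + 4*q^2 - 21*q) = (q + 6)/(q*(q - 3))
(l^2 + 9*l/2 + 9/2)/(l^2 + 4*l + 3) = (l + 3/2)/(l + 1)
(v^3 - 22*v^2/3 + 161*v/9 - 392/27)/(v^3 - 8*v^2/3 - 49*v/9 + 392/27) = (3*v - 7)/(3*v + 7)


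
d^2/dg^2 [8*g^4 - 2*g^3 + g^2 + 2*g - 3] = 96*g^2 - 12*g + 2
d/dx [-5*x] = -5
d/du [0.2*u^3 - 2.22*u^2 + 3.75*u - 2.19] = 0.6*u^2 - 4.44*u + 3.75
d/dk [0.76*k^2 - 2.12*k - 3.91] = 1.52*k - 2.12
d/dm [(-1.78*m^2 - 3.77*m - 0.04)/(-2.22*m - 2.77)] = (3.9516*m^2 + 9.8612*m + 10.3541)/(4.9284*m^2 + 12.2988*m + 7.6729)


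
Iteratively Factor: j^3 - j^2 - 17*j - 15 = (j + 3)*(j^2 - 4*j - 5) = (j - 5)*(j + 3)*(j + 1)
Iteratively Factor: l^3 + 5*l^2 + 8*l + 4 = (l + 2)*(l^2 + 3*l + 2) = (l + 2)^2*(l + 1)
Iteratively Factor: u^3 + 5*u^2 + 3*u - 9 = (u + 3)*(u^2 + 2*u - 3) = (u + 3)^2*(u - 1)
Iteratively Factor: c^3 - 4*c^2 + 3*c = (c - 1)*(c^2 - 3*c) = c*(c - 1)*(c - 3)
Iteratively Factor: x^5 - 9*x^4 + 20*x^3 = (x)*(x^4 - 9*x^3 + 20*x^2) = x^2*(x^3 - 9*x^2 + 20*x) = x^2*(x - 5)*(x^2 - 4*x) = x^3*(x - 5)*(x - 4)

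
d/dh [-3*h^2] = -6*h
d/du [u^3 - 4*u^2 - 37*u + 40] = 3*u^2 - 8*u - 37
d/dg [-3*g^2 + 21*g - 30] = 21 - 6*g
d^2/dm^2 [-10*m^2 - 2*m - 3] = -20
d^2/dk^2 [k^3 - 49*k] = 6*k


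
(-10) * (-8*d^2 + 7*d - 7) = 80*d^2 - 70*d + 70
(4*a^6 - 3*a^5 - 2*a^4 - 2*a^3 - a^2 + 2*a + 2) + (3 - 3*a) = 4*a^6 - 3*a^5 - 2*a^4 - 2*a^3 - a^2 - a + 5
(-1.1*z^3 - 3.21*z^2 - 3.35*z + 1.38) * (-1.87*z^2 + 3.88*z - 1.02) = 2.057*z^5 + 1.7347*z^4 - 5.0683*z^3 - 12.3044*z^2 + 8.7714*z - 1.4076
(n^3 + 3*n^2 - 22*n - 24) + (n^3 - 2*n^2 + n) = 2*n^3 + n^2 - 21*n - 24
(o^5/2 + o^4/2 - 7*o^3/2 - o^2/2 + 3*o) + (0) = o^5/2 + o^4/2 - 7*o^3/2 - o^2/2 + 3*o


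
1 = 1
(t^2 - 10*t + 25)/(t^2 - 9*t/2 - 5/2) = 2*(t - 5)/(2*t + 1)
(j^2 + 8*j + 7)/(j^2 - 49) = (j + 1)/(j - 7)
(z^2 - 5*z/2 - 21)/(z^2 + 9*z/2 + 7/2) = (z - 6)/(z + 1)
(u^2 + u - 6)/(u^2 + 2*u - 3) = (u - 2)/(u - 1)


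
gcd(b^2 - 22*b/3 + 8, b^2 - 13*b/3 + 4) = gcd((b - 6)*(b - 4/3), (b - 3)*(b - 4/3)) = b - 4/3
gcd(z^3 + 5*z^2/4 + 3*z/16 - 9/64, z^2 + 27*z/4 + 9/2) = z + 3/4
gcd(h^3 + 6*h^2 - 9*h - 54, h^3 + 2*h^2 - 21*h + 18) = h^2 + 3*h - 18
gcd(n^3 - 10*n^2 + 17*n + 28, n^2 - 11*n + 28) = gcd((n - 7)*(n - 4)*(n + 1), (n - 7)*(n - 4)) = n^2 - 11*n + 28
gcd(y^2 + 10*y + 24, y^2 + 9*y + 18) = y + 6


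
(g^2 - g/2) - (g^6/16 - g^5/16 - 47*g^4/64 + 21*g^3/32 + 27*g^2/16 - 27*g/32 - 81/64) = -g^6/16 + g^5/16 + 47*g^4/64 - 21*g^3/32 - 11*g^2/16 + 11*g/32 + 81/64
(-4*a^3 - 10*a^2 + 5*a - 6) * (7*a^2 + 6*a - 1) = -28*a^5 - 94*a^4 - 21*a^3 - 2*a^2 - 41*a + 6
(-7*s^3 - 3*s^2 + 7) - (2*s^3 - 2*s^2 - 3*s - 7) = -9*s^3 - s^2 + 3*s + 14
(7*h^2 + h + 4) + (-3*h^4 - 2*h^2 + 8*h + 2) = -3*h^4 + 5*h^2 + 9*h + 6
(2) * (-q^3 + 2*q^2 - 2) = -2*q^3 + 4*q^2 - 4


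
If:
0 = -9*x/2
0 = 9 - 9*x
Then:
No Solution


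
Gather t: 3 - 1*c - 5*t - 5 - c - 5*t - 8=-2*c - 10*t - 10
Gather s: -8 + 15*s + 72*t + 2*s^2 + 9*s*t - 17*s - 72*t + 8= 2*s^2 + s*(9*t - 2)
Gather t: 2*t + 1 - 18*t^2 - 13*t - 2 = -18*t^2 - 11*t - 1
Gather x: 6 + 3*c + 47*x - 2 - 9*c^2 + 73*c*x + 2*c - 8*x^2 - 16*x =-9*c^2 + 5*c - 8*x^2 + x*(73*c + 31) + 4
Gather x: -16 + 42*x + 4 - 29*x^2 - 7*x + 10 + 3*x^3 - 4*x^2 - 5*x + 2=3*x^3 - 33*x^2 + 30*x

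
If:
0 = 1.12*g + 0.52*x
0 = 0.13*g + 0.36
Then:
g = -2.77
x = 5.96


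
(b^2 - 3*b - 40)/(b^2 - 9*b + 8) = (b + 5)/(b - 1)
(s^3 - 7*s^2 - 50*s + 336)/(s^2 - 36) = (s^2 - s - 56)/(s + 6)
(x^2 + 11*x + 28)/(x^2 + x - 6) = (x^2 + 11*x + 28)/(x^2 + x - 6)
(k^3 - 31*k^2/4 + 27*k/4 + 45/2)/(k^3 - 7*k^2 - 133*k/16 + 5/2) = 4*(k^2 - 9*k + 18)/(4*k^2 - 33*k + 8)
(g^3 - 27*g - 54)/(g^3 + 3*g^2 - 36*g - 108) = (g + 3)/(g + 6)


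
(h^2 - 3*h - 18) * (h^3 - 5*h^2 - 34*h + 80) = h^5 - 8*h^4 - 37*h^3 + 272*h^2 + 372*h - 1440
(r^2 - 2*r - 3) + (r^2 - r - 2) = 2*r^2 - 3*r - 5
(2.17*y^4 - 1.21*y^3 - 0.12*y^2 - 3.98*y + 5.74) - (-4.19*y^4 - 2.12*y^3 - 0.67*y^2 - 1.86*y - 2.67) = 6.36*y^4 + 0.91*y^3 + 0.55*y^2 - 2.12*y + 8.41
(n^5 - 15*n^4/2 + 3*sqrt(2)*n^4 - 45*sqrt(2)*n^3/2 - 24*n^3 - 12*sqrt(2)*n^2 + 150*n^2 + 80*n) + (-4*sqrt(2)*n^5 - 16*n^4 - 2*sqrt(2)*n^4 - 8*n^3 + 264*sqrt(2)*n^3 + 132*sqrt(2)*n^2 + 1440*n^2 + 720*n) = -4*sqrt(2)*n^5 + n^5 - 47*n^4/2 + sqrt(2)*n^4 - 32*n^3 + 483*sqrt(2)*n^3/2 + 120*sqrt(2)*n^2 + 1590*n^2 + 800*n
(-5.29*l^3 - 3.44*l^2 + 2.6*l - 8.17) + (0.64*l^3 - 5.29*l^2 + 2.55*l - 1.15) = -4.65*l^3 - 8.73*l^2 + 5.15*l - 9.32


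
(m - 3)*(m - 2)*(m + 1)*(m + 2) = m^4 - 2*m^3 - 7*m^2 + 8*m + 12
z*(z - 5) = z^2 - 5*z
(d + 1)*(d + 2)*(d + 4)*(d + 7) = d^4 + 14*d^3 + 63*d^2 + 106*d + 56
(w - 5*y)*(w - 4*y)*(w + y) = w^3 - 8*w^2*y + 11*w*y^2 + 20*y^3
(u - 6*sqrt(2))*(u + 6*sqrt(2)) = u^2 - 72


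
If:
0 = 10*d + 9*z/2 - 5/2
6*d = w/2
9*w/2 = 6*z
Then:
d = 5/101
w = 60/101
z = 45/101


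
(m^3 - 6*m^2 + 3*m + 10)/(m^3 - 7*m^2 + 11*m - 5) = (m^2 - m - 2)/(m^2 - 2*m + 1)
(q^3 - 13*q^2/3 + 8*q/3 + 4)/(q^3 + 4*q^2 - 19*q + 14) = (q^2 - 7*q/3 - 2)/(q^2 + 6*q - 7)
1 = 1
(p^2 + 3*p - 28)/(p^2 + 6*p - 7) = (p - 4)/(p - 1)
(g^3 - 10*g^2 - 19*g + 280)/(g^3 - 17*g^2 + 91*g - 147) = (g^2 - 3*g - 40)/(g^2 - 10*g + 21)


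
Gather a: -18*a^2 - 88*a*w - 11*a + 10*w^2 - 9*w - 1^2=-18*a^2 + a*(-88*w - 11) + 10*w^2 - 9*w - 1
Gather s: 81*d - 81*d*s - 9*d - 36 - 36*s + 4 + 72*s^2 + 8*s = 72*d + 72*s^2 + s*(-81*d - 28) - 32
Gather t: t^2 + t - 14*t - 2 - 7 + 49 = t^2 - 13*t + 40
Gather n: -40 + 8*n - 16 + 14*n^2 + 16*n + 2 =14*n^2 + 24*n - 54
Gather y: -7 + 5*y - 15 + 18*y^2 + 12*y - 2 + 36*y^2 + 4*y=54*y^2 + 21*y - 24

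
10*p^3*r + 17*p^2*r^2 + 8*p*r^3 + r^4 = r*(p + r)*(2*p + r)*(5*p + r)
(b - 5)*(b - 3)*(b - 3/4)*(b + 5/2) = b^4 - 25*b^3/4 - 7*b^2/8 + 165*b/4 - 225/8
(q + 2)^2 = q^2 + 4*q + 4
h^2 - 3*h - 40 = (h - 8)*(h + 5)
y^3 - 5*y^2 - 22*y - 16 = (y - 8)*(y + 1)*(y + 2)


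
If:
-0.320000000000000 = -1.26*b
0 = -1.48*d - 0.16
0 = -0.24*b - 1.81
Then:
No Solution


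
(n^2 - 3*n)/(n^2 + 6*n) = (n - 3)/(n + 6)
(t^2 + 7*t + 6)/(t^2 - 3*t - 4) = (t + 6)/(t - 4)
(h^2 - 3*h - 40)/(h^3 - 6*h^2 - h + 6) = (h^2 - 3*h - 40)/(h^3 - 6*h^2 - h + 6)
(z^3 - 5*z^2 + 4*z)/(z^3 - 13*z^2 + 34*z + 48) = z*(z^2 - 5*z + 4)/(z^3 - 13*z^2 + 34*z + 48)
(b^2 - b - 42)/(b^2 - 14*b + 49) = (b + 6)/(b - 7)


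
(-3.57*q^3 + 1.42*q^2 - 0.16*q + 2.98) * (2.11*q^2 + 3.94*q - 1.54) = -7.5327*q^5 - 11.0696*q^4 + 10.755*q^3 + 3.4706*q^2 + 11.9876*q - 4.5892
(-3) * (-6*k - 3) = 18*k + 9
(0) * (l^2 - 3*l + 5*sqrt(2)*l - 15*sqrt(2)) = 0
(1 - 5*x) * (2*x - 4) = -10*x^2 + 22*x - 4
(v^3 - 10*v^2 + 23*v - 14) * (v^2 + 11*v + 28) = v^5 + v^4 - 59*v^3 - 41*v^2 + 490*v - 392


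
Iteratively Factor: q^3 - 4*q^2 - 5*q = (q - 5)*(q^2 + q) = q*(q - 5)*(q + 1)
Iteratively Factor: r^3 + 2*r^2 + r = (r)*(r^2 + 2*r + 1) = r*(r + 1)*(r + 1)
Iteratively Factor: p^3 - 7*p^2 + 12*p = (p - 3)*(p^2 - 4*p) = (p - 4)*(p - 3)*(p)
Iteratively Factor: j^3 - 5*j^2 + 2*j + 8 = (j - 4)*(j^2 - j - 2) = (j - 4)*(j + 1)*(j - 2)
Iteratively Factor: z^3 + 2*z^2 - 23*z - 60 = (z + 3)*(z^2 - z - 20) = (z - 5)*(z + 3)*(z + 4)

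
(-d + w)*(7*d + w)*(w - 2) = -7*d^2*w + 14*d^2 + 6*d*w^2 - 12*d*w + w^3 - 2*w^2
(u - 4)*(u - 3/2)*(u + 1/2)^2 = u^4 - 9*u^3/2 + 3*u^2/4 + 37*u/8 + 3/2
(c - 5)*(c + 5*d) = c^2 + 5*c*d - 5*c - 25*d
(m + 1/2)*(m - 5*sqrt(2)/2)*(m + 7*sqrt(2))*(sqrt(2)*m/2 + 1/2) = sqrt(2)*m^4/2 + sqrt(2)*m^3/4 + 5*m^3 - 61*sqrt(2)*m^2/4 + 5*m^2/2 - 35*m/2 - 61*sqrt(2)*m/8 - 35/4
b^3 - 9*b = b*(b - 3)*(b + 3)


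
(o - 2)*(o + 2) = o^2 - 4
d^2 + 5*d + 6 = (d + 2)*(d + 3)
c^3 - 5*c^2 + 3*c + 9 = (c - 3)^2*(c + 1)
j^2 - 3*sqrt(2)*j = j*(j - 3*sqrt(2))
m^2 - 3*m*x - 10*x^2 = (m - 5*x)*(m + 2*x)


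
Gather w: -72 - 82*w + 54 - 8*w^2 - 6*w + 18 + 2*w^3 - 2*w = 2*w^3 - 8*w^2 - 90*w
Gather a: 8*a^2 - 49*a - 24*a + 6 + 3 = 8*a^2 - 73*a + 9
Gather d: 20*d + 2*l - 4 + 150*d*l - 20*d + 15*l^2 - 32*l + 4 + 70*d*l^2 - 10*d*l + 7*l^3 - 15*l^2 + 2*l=d*(70*l^2 + 140*l) + 7*l^3 - 28*l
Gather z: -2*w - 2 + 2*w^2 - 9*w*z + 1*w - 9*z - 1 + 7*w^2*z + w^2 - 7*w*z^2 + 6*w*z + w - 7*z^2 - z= 3*w^2 + z^2*(-7*w - 7) + z*(7*w^2 - 3*w - 10) - 3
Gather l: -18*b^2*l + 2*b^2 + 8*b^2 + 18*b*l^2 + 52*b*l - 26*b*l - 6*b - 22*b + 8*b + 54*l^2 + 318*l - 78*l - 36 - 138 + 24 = 10*b^2 - 20*b + l^2*(18*b + 54) + l*(-18*b^2 + 26*b + 240) - 150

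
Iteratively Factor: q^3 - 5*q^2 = (q - 5)*(q^2) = q*(q - 5)*(q)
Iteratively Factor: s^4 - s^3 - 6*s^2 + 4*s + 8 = (s + 1)*(s^3 - 2*s^2 - 4*s + 8) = (s - 2)*(s + 1)*(s^2 - 4) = (s - 2)*(s + 1)*(s + 2)*(s - 2)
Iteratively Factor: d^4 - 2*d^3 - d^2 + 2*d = (d + 1)*(d^3 - 3*d^2 + 2*d) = d*(d + 1)*(d^2 - 3*d + 2) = d*(d - 1)*(d + 1)*(d - 2)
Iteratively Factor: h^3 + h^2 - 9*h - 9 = (h + 3)*(h^2 - 2*h - 3) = (h - 3)*(h + 3)*(h + 1)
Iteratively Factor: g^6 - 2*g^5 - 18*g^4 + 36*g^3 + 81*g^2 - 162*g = (g)*(g^5 - 2*g^4 - 18*g^3 + 36*g^2 + 81*g - 162) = g*(g - 3)*(g^4 + g^3 - 15*g^2 - 9*g + 54) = g*(g - 3)^2*(g^3 + 4*g^2 - 3*g - 18) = g*(g - 3)^2*(g + 3)*(g^2 + g - 6) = g*(g - 3)^2*(g - 2)*(g + 3)*(g + 3)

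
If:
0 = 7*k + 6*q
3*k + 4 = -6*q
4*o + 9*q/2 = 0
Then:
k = 1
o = 21/16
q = -7/6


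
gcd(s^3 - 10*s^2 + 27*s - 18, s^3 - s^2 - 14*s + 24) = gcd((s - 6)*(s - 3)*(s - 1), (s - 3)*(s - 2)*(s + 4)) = s - 3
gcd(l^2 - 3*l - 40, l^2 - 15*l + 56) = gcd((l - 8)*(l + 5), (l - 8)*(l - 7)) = l - 8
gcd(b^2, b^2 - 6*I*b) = b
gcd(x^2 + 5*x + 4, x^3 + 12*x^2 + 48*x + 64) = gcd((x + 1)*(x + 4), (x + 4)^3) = x + 4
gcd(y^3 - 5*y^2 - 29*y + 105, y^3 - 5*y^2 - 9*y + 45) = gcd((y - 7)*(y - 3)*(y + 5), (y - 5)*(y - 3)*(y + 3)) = y - 3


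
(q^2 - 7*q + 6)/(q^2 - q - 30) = (q - 1)/(q + 5)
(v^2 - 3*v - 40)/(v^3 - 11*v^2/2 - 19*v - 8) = 2*(v + 5)/(2*v^2 + 5*v + 2)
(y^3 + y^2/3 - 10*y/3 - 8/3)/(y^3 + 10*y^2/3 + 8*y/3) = (y^2 - y - 2)/(y*(y + 2))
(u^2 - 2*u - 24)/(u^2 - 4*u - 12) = (u + 4)/(u + 2)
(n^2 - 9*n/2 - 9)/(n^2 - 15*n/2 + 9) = (2*n + 3)/(2*n - 3)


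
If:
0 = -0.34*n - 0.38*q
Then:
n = -1.11764705882353*q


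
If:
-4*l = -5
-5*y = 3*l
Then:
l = 5/4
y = -3/4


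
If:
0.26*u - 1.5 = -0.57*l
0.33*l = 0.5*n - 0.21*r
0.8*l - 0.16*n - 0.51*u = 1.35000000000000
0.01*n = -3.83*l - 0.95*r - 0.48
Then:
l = 2.04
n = -2.31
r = -8.72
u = 1.29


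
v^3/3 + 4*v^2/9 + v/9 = v*(v/3 + 1/3)*(v + 1/3)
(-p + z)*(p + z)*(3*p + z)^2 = -9*p^4 - 6*p^3*z + 8*p^2*z^2 + 6*p*z^3 + z^4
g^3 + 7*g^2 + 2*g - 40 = (g - 2)*(g + 4)*(g + 5)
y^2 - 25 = (y - 5)*(y + 5)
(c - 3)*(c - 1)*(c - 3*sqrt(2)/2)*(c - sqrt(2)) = c^4 - 4*c^3 - 5*sqrt(2)*c^3/2 + 6*c^2 + 10*sqrt(2)*c^2 - 12*c - 15*sqrt(2)*c/2 + 9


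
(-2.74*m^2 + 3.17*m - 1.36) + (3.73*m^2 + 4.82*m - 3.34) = 0.99*m^2 + 7.99*m - 4.7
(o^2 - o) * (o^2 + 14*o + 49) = o^4 + 13*o^3 + 35*o^2 - 49*o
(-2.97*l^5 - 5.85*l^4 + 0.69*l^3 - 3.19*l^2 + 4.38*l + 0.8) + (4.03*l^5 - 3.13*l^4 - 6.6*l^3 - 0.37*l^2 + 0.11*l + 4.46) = 1.06*l^5 - 8.98*l^4 - 5.91*l^3 - 3.56*l^2 + 4.49*l + 5.26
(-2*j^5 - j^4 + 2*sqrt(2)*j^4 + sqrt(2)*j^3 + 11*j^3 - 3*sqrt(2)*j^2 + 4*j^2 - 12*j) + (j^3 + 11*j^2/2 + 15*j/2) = -2*j^5 - j^4 + 2*sqrt(2)*j^4 + sqrt(2)*j^3 + 12*j^3 - 3*sqrt(2)*j^2 + 19*j^2/2 - 9*j/2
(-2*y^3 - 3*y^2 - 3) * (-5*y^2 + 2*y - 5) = 10*y^5 + 11*y^4 + 4*y^3 + 30*y^2 - 6*y + 15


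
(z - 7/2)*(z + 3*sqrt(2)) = z^2 - 7*z/2 + 3*sqrt(2)*z - 21*sqrt(2)/2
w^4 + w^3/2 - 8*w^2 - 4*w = w*(w + 1/2)*(w - 2*sqrt(2))*(w + 2*sqrt(2))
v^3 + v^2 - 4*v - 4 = (v - 2)*(v + 1)*(v + 2)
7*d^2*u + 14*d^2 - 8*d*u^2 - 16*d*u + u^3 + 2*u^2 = (-7*d + u)*(-d + u)*(u + 2)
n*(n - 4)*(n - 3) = n^3 - 7*n^2 + 12*n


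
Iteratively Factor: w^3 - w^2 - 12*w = (w - 4)*(w^2 + 3*w) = w*(w - 4)*(w + 3)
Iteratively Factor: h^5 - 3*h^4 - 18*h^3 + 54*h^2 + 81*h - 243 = (h - 3)*(h^4 - 18*h^2 + 81) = (h - 3)*(h + 3)*(h^3 - 3*h^2 - 9*h + 27) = (h - 3)*(h + 3)^2*(h^2 - 6*h + 9) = (h - 3)^2*(h + 3)^2*(h - 3)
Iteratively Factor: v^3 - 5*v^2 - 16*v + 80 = (v - 5)*(v^2 - 16) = (v - 5)*(v - 4)*(v + 4)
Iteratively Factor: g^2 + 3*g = (g)*(g + 3)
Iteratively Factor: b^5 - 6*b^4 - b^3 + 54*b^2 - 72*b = (b - 3)*(b^4 - 3*b^3 - 10*b^2 + 24*b) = (b - 4)*(b - 3)*(b^3 + b^2 - 6*b) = (b - 4)*(b - 3)*(b - 2)*(b^2 + 3*b) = b*(b - 4)*(b - 3)*(b - 2)*(b + 3)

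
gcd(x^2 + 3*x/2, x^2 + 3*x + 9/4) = x + 3/2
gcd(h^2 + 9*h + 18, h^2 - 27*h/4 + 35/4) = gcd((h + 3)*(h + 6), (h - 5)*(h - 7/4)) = 1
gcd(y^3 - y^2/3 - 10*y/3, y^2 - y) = y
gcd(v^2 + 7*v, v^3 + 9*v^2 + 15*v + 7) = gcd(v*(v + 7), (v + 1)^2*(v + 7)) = v + 7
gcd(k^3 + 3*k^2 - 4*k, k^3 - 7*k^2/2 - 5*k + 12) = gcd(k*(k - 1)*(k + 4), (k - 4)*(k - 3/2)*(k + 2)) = 1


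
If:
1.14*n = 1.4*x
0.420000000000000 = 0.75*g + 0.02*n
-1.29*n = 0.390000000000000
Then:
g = 0.57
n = -0.30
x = -0.25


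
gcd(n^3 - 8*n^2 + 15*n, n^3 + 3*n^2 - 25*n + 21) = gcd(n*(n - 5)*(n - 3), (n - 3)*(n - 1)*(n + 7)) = n - 3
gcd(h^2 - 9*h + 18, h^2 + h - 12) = h - 3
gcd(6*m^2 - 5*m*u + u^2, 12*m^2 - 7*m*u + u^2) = -3*m + u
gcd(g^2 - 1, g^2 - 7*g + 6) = g - 1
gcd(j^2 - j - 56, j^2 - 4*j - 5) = 1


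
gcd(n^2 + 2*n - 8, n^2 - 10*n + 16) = n - 2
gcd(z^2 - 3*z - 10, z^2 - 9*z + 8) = 1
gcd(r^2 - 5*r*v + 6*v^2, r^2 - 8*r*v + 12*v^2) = r - 2*v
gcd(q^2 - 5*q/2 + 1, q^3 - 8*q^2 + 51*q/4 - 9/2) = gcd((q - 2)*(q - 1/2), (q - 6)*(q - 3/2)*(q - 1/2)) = q - 1/2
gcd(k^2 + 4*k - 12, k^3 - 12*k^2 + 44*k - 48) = k - 2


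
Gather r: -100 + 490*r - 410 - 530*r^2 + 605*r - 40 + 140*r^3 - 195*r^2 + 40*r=140*r^3 - 725*r^2 + 1135*r - 550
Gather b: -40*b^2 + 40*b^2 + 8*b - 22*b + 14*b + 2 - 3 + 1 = 0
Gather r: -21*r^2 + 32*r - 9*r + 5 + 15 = -21*r^2 + 23*r + 20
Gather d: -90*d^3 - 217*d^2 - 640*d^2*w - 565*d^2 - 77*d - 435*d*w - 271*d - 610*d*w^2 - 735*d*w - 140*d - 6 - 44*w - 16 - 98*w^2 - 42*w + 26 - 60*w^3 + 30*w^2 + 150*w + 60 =-90*d^3 + d^2*(-640*w - 782) + d*(-610*w^2 - 1170*w - 488) - 60*w^3 - 68*w^2 + 64*w + 64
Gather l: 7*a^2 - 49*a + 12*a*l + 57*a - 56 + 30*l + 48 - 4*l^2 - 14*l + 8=7*a^2 + 8*a - 4*l^2 + l*(12*a + 16)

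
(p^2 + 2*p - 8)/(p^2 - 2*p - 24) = (p - 2)/(p - 6)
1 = 1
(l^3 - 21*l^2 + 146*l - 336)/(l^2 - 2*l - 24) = (l^2 - 15*l + 56)/(l + 4)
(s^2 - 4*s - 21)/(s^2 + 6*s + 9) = (s - 7)/(s + 3)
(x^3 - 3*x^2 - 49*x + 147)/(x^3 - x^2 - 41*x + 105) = (x - 7)/(x - 5)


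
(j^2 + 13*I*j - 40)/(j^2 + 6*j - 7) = (j^2 + 13*I*j - 40)/(j^2 + 6*j - 7)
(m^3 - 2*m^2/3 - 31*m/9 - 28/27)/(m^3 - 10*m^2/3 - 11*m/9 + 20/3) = (9*m^2 - 18*m - 7)/(3*(3*m^2 - 14*m + 15))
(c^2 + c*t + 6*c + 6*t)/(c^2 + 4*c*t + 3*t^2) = (c + 6)/(c + 3*t)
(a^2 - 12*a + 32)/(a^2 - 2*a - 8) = (a - 8)/(a + 2)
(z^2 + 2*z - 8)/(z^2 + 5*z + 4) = (z - 2)/(z + 1)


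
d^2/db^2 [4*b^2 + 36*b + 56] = 8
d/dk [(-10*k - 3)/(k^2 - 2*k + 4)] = 2*(5*k^2 + 3*k - 23)/(k^4 - 4*k^3 + 12*k^2 - 16*k + 16)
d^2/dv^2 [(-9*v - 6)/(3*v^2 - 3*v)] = 2*(-3*v^3 - 6*v^2 + 6*v - 2)/(v^3*(v^3 - 3*v^2 + 3*v - 1))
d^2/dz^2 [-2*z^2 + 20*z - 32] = -4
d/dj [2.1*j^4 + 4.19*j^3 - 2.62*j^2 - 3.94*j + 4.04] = 8.4*j^3 + 12.57*j^2 - 5.24*j - 3.94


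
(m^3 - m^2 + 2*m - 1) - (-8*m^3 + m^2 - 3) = 9*m^3 - 2*m^2 + 2*m + 2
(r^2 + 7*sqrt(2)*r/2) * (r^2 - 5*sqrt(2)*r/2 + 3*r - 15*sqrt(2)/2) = r^4 + sqrt(2)*r^3 + 3*r^3 - 35*r^2/2 + 3*sqrt(2)*r^2 - 105*r/2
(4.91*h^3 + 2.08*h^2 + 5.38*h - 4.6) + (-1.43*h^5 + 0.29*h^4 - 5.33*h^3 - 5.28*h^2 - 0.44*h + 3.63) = -1.43*h^5 + 0.29*h^4 - 0.42*h^3 - 3.2*h^2 + 4.94*h - 0.97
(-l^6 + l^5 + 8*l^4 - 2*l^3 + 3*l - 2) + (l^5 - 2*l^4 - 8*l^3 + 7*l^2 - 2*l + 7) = -l^6 + 2*l^5 + 6*l^4 - 10*l^3 + 7*l^2 + l + 5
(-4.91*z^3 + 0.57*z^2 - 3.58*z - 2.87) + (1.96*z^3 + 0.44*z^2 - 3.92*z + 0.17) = -2.95*z^3 + 1.01*z^2 - 7.5*z - 2.7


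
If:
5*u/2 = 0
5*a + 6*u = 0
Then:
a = 0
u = 0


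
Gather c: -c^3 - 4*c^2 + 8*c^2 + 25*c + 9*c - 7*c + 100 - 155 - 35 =-c^3 + 4*c^2 + 27*c - 90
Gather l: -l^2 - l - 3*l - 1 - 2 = -l^2 - 4*l - 3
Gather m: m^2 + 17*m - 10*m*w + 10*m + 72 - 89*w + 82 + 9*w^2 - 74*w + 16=m^2 + m*(27 - 10*w) + 9*w^2 - 163*w + 170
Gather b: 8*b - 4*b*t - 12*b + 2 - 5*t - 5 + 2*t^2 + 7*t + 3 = b*(-4*t - 4) + 2*t^2 + 2*t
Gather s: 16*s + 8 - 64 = 16*s - 56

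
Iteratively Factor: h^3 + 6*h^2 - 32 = (h + 4)*(h^2 + 2*h - 8) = (h - 2)*(h + 4)*(h + 4)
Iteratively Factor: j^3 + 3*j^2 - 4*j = (j)*(j^2 + 3*j - 4) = j*(j + 4)*(j - 1)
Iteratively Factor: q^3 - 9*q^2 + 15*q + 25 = (q - 5)*(q^2 - 4*q - 5) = (q - 5)^2*(q + 1)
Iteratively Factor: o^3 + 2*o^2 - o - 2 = (o + 2)*(o^2 - 1) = (o - 1)*(o + 2)*(o + 1)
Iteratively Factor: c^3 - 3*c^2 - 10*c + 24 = (c + 3)*(c^2 - 6*c + 8) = (c - 2)*(c + 3)*(c - 4)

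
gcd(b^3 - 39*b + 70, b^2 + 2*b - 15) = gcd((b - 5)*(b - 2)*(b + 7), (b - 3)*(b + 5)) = 1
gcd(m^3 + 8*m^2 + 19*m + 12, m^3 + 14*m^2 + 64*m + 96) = m + 4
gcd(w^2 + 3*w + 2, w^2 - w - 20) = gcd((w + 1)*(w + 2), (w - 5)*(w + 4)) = 1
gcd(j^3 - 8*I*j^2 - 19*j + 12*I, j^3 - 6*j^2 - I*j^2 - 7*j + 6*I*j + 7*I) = j - I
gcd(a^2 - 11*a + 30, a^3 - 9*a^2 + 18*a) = a - 6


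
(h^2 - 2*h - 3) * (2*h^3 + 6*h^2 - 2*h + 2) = 2*h^5 + 2*h^4 - 20*h^3 - 12*h^2 + 2*h - 6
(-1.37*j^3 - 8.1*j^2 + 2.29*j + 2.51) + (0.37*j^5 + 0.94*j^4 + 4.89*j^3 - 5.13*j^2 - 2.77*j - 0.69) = 0.37*j^5 + 0.94*j^4 + 3.52*j^3 - 13.23*j^2 - 0.48*j + 1.82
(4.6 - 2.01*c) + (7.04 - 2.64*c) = 11.64 - 4.65*c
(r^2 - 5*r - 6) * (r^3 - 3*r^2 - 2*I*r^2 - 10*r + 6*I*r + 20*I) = r^5 - 8*r^4 - 2*I*r^4 - r^3 + 16*I*r^3 + 68*r^2 + 2*I*r^2 + 60*r - 136*I*r - 120*I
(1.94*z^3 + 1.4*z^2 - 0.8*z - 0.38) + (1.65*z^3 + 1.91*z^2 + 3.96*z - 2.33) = 3.59*z^3 + 3.31*z^2 + 3.16*z - 2.71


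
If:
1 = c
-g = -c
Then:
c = 1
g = 1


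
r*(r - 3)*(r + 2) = r^3 - r^2 - 6*r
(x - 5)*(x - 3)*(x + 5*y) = x^3 + 5*x^2*y - 8*x^2 - 40*x*y + 15*x + 75*y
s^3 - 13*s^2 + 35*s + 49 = (s - 7)^2*(s + 1)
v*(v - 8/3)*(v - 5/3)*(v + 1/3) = v^4 - 4*v^3 + 3*v^2 + 40*v/27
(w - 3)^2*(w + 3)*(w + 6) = w^4 + 3*w^3 - 27*w^2 - 27*w + 162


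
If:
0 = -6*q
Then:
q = 0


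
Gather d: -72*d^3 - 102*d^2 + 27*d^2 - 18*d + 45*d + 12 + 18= -72*d^3 - 75*d^2 + 27*d + 30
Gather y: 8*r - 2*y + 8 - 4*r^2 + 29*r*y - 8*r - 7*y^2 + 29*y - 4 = -4*r^2 - 7*y^2 + y*(29*r + 27) + 4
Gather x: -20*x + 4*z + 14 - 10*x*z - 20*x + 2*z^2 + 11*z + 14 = x*(-10*z - 40) + 2*z^2 + 15*z + 28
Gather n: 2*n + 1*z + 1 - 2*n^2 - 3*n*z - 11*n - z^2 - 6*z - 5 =-2*n^2 + n*(-3*z - 9) - z^2 - 5*z - 4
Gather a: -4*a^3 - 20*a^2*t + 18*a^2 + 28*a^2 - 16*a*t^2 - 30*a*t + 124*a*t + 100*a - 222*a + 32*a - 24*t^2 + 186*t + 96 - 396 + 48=-4*a^3 + a^2*(46 - 20*t) + a*(-16*t^2 + 94*t - 90) - 24*t^2 + 186*t - 252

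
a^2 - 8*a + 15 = (a - 5)*(a - 3)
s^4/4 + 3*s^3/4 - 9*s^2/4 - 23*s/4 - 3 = (s/4 + 1)*(s - 3)*(s + 1)^2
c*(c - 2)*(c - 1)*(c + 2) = c^4 - c^3 - 4*c^2 + 4*c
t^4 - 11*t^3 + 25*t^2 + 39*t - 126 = (t - 7)*(t - 3)^2*(t + 2)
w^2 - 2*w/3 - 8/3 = (w - 2)*(w + 4/3)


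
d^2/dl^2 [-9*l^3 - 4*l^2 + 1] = -54*l - 8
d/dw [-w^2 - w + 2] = -2*w - 1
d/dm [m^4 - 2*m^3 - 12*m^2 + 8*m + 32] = 4*m^3 - 6*m^2 - 24*m + 8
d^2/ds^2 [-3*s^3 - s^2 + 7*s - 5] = -18*s - 2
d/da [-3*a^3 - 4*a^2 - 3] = a*(-9*a - 8)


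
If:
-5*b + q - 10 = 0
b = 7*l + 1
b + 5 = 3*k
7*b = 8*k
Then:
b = 40/13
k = 35/13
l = 27/91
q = 330/13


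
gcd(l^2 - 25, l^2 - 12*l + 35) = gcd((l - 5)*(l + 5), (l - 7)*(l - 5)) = l - 5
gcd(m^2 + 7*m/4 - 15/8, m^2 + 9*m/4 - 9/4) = m - 3/4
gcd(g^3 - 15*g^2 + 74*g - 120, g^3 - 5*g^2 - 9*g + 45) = g - 5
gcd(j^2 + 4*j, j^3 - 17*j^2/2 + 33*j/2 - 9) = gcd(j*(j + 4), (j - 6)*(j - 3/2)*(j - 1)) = 1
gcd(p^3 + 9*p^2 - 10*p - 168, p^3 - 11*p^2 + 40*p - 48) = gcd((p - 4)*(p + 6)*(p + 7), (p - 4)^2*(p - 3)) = p - 4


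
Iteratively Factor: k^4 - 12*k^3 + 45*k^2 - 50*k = (k - 5)*(k^3 - 7*k^2 + 10*k) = k*(k - 5)*(k^2 - 7*k + 10) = k*(k - 5)*(k - 2)*(k - 5)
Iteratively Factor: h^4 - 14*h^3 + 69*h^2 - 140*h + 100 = (h - 5)*(h^3 - 9*h^2 + 24*h - 20) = (h - 5)^2*(h^2 - 4*h + 4) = (h - 5)^2*(h - 2)*(h - 2)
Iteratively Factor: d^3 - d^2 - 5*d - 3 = (d - 3)*(d^2 + 2*d + 1) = (d - 3)*(d + 1)*(d + 1)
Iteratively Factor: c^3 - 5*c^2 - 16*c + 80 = (c + 4)*(c^2 - 9*c + 20) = (c - 5)*(c + 4)*(c - 4)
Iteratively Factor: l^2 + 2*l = (l + 2)*(l)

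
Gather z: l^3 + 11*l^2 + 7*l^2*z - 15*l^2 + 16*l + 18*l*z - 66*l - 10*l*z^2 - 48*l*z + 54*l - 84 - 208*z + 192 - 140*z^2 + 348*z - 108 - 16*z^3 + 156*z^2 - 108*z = l^3 - 4*l^2 + 4*l - 16*z^3 + z^2*(16 - 10*l) + z*(7*l^2 - 30*l + 32)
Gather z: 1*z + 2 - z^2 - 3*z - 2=-z^2 - 2*z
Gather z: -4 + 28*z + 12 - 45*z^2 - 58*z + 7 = -45*z^2 - 30*z + 15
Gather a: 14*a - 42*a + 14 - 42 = -28*a - 28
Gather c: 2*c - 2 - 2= 2*c - 4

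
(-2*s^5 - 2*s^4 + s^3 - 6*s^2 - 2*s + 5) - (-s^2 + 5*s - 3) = -2*s^5 - 2*s^4 + s^3 - 5*s^2 - 7*s + 8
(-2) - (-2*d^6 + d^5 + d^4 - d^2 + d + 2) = 2*d^6 - d^5 - d^4 + d^2 - d - 4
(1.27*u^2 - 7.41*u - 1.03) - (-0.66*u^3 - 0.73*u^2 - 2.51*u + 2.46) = 0.66*u^3 + 2.0*u^2 - 4.9*u - 3.49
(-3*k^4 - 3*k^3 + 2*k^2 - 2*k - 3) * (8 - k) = 3*k^5 - 21*k^4 - 26*k^3 + 18*k^2 - 13*k - 24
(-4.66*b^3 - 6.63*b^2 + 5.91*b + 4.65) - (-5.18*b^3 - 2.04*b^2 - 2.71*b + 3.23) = 0.52*b^3 - 4.59*b^2 + 8.62*b + 1.42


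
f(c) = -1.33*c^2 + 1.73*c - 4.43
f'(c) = 1.73 - 2.66*c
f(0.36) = -3.98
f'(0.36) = 0.77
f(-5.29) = -50.80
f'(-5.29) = 15.80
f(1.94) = -6.08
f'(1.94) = -3.43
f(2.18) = -6.98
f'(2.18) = -4.07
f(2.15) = -6.86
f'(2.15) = -3.99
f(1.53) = -4.90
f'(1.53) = -2.34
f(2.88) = -10.48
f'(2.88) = -5.93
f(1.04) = -4.07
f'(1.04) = -1.04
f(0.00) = -4.43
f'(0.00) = 1.73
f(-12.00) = -216.71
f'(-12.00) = 33.65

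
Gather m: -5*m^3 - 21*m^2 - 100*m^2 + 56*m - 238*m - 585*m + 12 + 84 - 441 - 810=-5*m^3 - 121*m^2 - 767*m - 1155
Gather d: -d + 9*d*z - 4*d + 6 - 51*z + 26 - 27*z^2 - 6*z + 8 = d*(9*z - 5) - 27*z^2 - 57*z + 40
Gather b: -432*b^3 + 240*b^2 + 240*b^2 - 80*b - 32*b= -432*b^3 + 480*b^2 - 112*b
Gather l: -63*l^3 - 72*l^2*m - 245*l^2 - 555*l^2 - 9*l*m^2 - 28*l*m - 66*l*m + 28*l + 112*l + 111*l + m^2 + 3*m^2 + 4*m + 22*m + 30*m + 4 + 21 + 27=-63*l^3 + l^2*(-72*m - 800) + l*(-9*m^2 - 94*m + 251) + 4*m^2 + 56*m + 52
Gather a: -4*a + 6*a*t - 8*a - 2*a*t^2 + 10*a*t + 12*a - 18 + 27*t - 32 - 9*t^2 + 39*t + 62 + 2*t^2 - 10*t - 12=a*(-2*t^2 + 16*t) - 7*t^2 + 56*t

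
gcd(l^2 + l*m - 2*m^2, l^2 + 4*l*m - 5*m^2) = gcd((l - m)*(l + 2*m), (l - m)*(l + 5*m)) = l - m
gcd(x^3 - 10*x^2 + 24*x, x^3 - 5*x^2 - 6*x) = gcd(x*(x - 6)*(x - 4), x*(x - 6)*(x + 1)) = x^2 - 6*x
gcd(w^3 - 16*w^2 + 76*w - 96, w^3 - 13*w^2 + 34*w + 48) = w^2 - 14*w + 48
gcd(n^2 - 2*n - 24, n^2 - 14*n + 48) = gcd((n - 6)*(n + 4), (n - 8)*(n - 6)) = n - 6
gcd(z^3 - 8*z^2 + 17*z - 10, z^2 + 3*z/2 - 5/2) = z - 1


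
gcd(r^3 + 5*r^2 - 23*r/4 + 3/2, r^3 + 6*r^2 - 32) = 1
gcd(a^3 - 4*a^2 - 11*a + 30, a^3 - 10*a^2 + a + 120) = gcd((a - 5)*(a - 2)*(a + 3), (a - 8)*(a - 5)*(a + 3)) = a^2 - 2*a - 15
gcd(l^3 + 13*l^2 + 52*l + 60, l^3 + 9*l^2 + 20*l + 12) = l^2 + 8*l + 12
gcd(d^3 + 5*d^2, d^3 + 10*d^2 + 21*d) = d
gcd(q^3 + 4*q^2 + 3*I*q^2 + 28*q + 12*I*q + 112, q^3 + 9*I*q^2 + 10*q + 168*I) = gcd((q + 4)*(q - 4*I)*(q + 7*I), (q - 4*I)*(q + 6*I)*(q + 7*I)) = q^2 + 3*I*q + 28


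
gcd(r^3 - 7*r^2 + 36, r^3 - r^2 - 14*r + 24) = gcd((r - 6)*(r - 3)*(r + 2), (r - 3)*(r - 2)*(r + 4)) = r - 3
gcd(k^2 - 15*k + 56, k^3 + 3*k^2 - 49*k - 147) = k - 7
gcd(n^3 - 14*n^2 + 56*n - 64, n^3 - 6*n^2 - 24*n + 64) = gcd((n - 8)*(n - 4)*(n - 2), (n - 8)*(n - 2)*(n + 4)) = n^2 - 10*n + 16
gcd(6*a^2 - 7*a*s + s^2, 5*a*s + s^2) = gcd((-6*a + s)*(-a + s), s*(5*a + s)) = 1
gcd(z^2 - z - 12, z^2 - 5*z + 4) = z - 4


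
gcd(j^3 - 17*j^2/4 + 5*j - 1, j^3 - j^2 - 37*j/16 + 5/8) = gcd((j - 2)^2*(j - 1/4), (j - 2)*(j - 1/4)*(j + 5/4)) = j^2 - 9*j/4 + 1/2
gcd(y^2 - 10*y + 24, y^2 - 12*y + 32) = y - 4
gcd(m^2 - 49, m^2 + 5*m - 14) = m + 7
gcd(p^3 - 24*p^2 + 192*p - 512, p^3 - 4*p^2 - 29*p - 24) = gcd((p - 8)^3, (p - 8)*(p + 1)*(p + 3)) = p - 8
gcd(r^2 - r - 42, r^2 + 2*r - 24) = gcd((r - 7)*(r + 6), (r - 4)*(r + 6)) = r + 6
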